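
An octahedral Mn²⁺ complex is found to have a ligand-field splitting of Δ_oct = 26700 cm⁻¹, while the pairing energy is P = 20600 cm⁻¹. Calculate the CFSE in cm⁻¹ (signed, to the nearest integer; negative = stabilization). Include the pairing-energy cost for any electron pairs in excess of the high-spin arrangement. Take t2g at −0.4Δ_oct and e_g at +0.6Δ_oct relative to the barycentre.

Mn sits in group 7; removing 2 electrons leaves Mn²⁺ with 7 − 2 = 5 d electrons.
With Δ_oct > P the complex is low-spin.
Configuration: t2g^5 e_g^0.
Orbital CFSE = -2.0Δ_oct = -2.0 × 26700 = -53400 cm⁻¹.
Excess pairs vs high-spin: 2 − 0 = 2; pairing cost = +41200 cm⁻¹.
Net CFSE = -53400 + 41200 = -12200 cm⁻¹.

-12200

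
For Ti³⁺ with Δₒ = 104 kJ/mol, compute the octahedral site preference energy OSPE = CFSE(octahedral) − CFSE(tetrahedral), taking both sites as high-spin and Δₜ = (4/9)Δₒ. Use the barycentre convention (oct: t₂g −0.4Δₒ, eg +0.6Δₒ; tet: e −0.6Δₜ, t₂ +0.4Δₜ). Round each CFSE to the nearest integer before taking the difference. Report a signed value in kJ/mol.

Ti³⁺: group 4, so d-count = 4 − 3 = 1.
Octahedral (high-spin): t₂g¹ eg⁰, CFSE = 1(−0.4) + 0(+0.6) = -0.4Δₒ = -0.4 × 104 = -42 kJ/mol.
Tetrahedral: e¹ t₂⁰, CFSE = 1(−0.6) + 0(+0.4) = -0.6Δₜ = -0.6 × (4/9) × 104 = -28 kJ/mol.
Subtracting, OSPE = -42 − (-28) = -14 kJ/mol.

-14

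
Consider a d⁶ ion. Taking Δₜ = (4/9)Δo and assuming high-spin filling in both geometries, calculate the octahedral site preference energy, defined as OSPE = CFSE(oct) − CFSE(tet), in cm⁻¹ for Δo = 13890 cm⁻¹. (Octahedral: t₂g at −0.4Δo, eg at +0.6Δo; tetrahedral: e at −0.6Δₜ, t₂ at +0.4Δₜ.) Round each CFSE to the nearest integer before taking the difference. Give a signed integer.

-1852

Octahedral high-spin t₂g⁴ eg²: CFSE = -0.4 × 13890 = -5556 cm⁻¹.
Tetrahedral: e³ t₂³, CFSE = 3(−0.6) + 3(+0.4) = -0.6Δₜ = -0.6 × (4/9) × 13890 = -3704 cm⁻¹.
OSPE = -5556 − (-3704) = -1852 cm⁻¹.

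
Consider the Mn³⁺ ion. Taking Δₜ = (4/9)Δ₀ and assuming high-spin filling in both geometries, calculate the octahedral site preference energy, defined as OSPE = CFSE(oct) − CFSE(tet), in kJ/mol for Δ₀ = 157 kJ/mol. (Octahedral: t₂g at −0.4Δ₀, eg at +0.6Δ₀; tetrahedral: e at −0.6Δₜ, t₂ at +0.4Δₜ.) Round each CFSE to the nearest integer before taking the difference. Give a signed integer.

-66

Mn sits in group 7; removing 3 electrons leaves Mn³⁺ with 7 − 3 = 4 d electrons.
Octahedral high-spin t2g^3 e_g^1: CFSE = -0.6 × 157 = -94 kJ/mol.
Tetrahedral: e^2 t2^2, CFSE = 2(−0.6) + 2(+0.4) = -0.4Δₜ = -0.4 × (4/9) × 157 = -28 kJ/mol.
Subtracting, OSPE = -94 − (-28) = -66 kJ/mol.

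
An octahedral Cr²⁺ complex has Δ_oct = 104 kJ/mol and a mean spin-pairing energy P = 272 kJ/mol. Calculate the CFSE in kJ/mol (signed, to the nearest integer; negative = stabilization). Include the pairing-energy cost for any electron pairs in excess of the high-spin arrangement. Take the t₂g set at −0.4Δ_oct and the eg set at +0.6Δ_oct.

-62

Cr is in group 6, so Cr²⁺ is d⁴ (6 − 2 = 4).
Since Δ_oct = 104 kJ/mol < P = 272 kJ/mol, the complex adopts the high-spin configuration.
Filling d⁴ accordingly: t₂g³ eg¹.
Orbital CFSE = -0.6Δ_oct = -0.6 × 104 = -62 kJ/mol.
High-spin has no excess pairs, so no pairing correction applies.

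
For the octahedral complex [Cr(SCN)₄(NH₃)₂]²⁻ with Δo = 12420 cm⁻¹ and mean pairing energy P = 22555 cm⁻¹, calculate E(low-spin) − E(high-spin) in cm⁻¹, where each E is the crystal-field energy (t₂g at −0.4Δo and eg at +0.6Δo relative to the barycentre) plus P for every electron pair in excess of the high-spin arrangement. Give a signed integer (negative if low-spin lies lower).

Ligand charges: 4×(-1) from SCN⁻ and 2×(+0) from NH₃ sum to -4; with overall charge -2, Cr is +2.
Cr sits in group 6; removing 2 electrons leaves Cr²⁺ with 6 − 2 = 4 d electrons.
High-spin d⁴ fills as t₂g³ eg¹ with CFSE 3(−0.4) + 1(+0.6) = -0.6Δo = -7452 cm⁻¹.
Low-spin: t₂g⁴ eg⁰, orbital CFSE = -1.6Δo = -19872 cm⁻¹; plus 1 excess pair × P = +22555 cm⁻¹; total 2683 cm⁻¹.
The difference is 2683 − (-7452) = 10135 cm⁻¹, so high-spin lies lower.

10135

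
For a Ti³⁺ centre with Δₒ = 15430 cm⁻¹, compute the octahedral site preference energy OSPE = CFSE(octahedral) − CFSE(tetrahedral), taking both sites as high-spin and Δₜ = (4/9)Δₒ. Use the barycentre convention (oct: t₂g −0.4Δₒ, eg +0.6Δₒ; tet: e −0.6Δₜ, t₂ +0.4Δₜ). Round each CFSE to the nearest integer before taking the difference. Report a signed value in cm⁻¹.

-2057

Ti is in group 4, so Ti³⁺ is d¹ (4 − 3 = 1).
Octahedral (high-spin): t₂g¹ eg⁰, CFSE = 1(−0.4) + 0(+0.6) = -0.4Δₒ = -0.4 × 15430 = -6172 cm⁻¹.
In a tetrahedral site the filling is e¹ t₂⁰: CFSE(tet) = -0.6Δₜ = -0.6 × (4/9)(15430) = -4115 cm⁻¹.
OSPE = CFSE(oct) − CFSE(tet) = -6172 − (-4115) = -2057 cm⁻¹.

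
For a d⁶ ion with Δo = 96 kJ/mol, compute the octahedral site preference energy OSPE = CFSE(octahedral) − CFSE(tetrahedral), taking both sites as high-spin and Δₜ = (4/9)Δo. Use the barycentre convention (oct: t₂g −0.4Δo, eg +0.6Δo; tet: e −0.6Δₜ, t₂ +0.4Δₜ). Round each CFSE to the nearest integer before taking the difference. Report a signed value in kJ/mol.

Octahedral high-spin t2g^4 e_g^2: CFSE = -0.4 × 96 = -38 kJ/mol.
In a tetrahedral site the filling is e^3 t2^3: CFSE(tet) = -0.6Δₜ = -0.6 × (4/9)(96) = -26 kJ/mol.
OSPE = -38 − (-26) = -12 kJ/mol.

-12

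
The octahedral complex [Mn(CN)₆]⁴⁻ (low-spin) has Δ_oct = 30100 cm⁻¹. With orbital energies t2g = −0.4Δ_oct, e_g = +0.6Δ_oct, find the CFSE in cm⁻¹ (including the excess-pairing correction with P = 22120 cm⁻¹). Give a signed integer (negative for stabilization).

-15960

Each CN⁻ contributes -1; 6 × (-1) = -6. With overall charge -4, Mn is in the +2 oxidation state.
Group 7 minus oxidation state +2 gives a d⁵ configuration for Mn²⁺.
Electron filling gives t2g^5 e_g^0.
The orbital stabilization is -2.0Δ_oct = -2.0 × 30100 = -60200 cm⁻¹.
Relative to high-spin t2g^3 e_g^2 (0 paired), the low-spin configuration has 2 additional pairs, contributing +2 × 22120 = +44240 cm⁻¹.
Net CFSE = -60200 + 44240 = -15960 cm⁻¹.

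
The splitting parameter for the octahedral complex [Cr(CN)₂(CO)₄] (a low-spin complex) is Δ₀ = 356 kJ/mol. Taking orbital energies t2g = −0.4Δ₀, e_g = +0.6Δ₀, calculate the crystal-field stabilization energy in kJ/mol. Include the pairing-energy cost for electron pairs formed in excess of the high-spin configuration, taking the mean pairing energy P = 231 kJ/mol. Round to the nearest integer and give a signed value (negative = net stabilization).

Ligand charges: 2×(-1) from CN⁻ and 4×(+0) from CO sum to -2; with overall charge +0, Cr is +2.
Cr²⁺: group 6, so d-count = 6 − 2 = 4.
The d⁴ electrons fill as t2g^4 e_g^0.
Orbital CFSE = 4(-0.4) + 0(0.6) = -1.6Δ₀ = -1.6 × 356 = -570 kJ/mol.
High-spin d⁴ would be t2g^3 e_g^1 with 0 pairs; low-spin has 1, so 1 excess pair costs +1P = +231 kJ/mol.
Net CFSE = -570 + 231 = -339 kJ/mol.

-339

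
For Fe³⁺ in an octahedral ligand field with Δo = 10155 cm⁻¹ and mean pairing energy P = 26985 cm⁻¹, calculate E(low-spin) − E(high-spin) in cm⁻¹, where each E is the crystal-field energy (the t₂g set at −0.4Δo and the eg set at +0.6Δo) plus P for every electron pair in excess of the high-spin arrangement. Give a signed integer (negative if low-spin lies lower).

Group 8 minus oxidation state +3 gives a d⁵ configuration for Fe³⁺.
High-spin: t₂g³ eg², CFSE = 0.0Δo = 0 cm⁻¹.
For low-spin the configuration is t₂g⁵ eg⁰: orbital energy -2.0 × 10155 = -20310 cm⁻¹, and 2 additional pairs relative to high-spin add 53970 cm⁻¹, giving 33660 cm⁻¹.
E(LS) − E(HS) = 33660 − (0) = 33660 cm⁻¹.

33660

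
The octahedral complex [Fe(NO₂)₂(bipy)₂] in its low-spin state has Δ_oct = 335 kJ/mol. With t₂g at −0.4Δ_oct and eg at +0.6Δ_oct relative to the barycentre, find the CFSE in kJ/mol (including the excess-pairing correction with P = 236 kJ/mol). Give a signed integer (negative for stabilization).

Ligand charges: 2×(-1) from NO₂⁻ and 2×(+0) from bipy sum to -2; with overall charge +0, Fe is +2.
Group 8 minus oxidation state +2 gives a d⁶ configuration for Fe²⁺.
The d⁶ electrons fill as t₂g⁶ eg⁰.
Orbital CFSE = 6(-0.4) + 0(0.6) = -2.4Δ_oct = -2.4 × 335 = -804 kJ/mol.
Relative to high-spin t₂g⁴ eg² (1 paired), the low-spin configuration has 2 additional pairs, contributing +2 × 236 = +472 kJ/mol.
Combining: -804 + 472 = -332 kJ/mol.

-332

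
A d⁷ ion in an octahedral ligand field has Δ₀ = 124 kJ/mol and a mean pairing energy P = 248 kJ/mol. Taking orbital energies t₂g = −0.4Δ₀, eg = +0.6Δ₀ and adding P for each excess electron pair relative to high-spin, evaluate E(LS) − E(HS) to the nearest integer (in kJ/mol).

124

High-spin d⁷ fills as t₂g⁵ eg² with CFSE 5(−0.4) + 2(+0.6) = -0.8Δ₀ = -99 kJ/mol.
For low-spin the configuration is t₂g⁶ eg¹: orbital energy -1.8 × 124 = -223 kJ/mol, and 1 additional pair relative to high-spin adds 248 kJ/mol, giving 25 kJ/mol.
The difference is 25 − (-99) = 124 kJ/mol, so high-spin lies lower.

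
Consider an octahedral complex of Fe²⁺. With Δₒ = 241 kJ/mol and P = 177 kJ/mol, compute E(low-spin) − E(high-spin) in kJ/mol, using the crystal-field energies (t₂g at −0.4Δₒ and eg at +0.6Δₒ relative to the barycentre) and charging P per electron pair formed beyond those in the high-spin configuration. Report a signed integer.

Group 8 minus oxidation state +2 gives a d⁶ configuration for Fe²⁺.
High-spin d⁶ fills as t₂g⁴ eg² with CFSE 4(−0.4) + 2(+0.6) = -0.4Δₒ = -96 kJ/mol.
For low-spin the configuration is t₂g⁶ eg⁰: orbital energy -2.4 × 241 = -578 kJ/mol, and 2 additional pairs relative to high-spin add 354 kJ/mol, giving -224 kJ/mol.
Thus E(LS) − E(HS) = -128 kJ/mol.

-128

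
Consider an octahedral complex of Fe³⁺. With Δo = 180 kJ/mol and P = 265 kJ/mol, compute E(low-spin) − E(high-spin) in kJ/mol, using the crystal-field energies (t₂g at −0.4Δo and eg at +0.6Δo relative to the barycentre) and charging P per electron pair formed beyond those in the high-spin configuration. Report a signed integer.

170

Fe³⁺: group 8, so d-count = 8 − 3 = 5.
In the high-spin limit (t₂g³ eg²) the orbital term is 0.0Δo = 0 kJ/mol, with no excess pairing.
For low-spin the configuration is t₂g⁵ eg⁰: orbital energy -2.0 × 180 = -360 kJ/mol, and 2 additional pairs relative to high-spin add 530 kJ/mol, giving 170 kJ/mol.
Thus E(LS) − E(HS) = 170 kJ/mol.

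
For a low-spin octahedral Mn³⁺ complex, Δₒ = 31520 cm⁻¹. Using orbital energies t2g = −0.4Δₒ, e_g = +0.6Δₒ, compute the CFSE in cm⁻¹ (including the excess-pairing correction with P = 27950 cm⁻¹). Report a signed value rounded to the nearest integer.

Mn³⁺: group 7, so d-count = 7 − 3 = 4.
Configuration: t2g^4 e_g^0.
CFSE(orbital) = 4×(-0.4Δₒ) + 0×(0.6Δₒ) = -1.6Δₒ; with Δₒ = 31520 cm⁻¹ that is -50432 cm⁻¹.
High-spin d⁴ would be t2g^3 e_g^1 with 0 pairs; low-spin has 1, so 1 excess pair costs +1P = +27950 cm⁻¹.
Overall CFSE = -50432 + 27950 = -22482 cm⁻¹.

-22482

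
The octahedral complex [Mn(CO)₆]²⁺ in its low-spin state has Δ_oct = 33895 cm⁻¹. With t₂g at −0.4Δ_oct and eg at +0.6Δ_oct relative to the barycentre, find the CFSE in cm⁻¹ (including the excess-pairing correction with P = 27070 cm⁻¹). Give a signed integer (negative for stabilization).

-13650

CO is neutral, so the +2 overall charge sits on Mn: oxidation state +2.
Mn²⁺: group 7, so d-count = 7 − 2 = 5.
Configuration: t₂g⁵ eg⁰.
CFSE(orbital) = 5×(-0.4Δ_oct) + 0×(0.6Δ_oct) = -2.0Δ_oct; with Δ_oct = 33895 cm⁻¹ that is -67790 cm⁻¹.
High-spin d⁵ would be t₂g³ eg² with 0 pairs; low-spin has 2, so 2 excess pairs cost +2P = +54140 cm⁻¹.
Net CFSE = -67790 + 54140 = -13650 cm⁻¹.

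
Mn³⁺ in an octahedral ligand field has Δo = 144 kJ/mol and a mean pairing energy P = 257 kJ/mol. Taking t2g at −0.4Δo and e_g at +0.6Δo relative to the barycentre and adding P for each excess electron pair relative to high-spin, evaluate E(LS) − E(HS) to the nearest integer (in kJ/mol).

Mn is in group 7, so Mn³⁺ is d⁴ (7 − 3 = 4).
In the high-spin limit (t2g^3 e_g^1) the orbital term is -0.6Δo = -86 kJ/mol, with no excess pairing.
Low-spin: t2g^4 e_g^0, orbital CFSE = -1.6Δo = -230 kJ/mol; plus 1 excess pair × P = +257 kJ/mol; total 27 kJ/mol.
E(LS) − E(HS) = 27 − (-86) = 113 kJ/mol.

113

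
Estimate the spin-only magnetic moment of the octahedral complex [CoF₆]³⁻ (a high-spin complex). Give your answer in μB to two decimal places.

Each F⁻ contributes -1; 6 × (-1) = -6. With overall charge -3, Co is in the +3 oxidation state.
Group 9 minus oxidation state +3 gives a d⁶ configuration for Co³⁺.
Configuration: t₂g⁴ eg² → 4 unpaired electrons.
μ(spin-only) = √[4(4+2)] = √24 ≈ 4.90 μB.

4.90 μB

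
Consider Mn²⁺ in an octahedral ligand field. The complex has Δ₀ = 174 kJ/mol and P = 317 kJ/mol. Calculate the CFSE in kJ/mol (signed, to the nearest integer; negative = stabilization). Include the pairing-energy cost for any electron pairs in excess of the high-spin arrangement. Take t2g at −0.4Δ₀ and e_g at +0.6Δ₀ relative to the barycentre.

0

Mn sits in group 7; removing 2 electrons leaves Mn²⁺ with 7 − 2 = 5 d electrons.
Δ₀ < P, so pairing is avoided: the ground state is high-spin.
Filling d⁵ accordingly: t2g^3 e_g^2.
Orbital CFSE = 0.0Δ₀ = 0.0 × 174 = 0 kJ/mol.
High-spin has no excess pairs, so no pairing correction applies.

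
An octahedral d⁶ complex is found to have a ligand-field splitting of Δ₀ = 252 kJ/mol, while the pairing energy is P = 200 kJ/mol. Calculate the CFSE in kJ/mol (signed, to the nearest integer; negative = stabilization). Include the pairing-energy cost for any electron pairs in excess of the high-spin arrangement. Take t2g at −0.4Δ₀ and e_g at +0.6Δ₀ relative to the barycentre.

-205

With Δ₀ > P the complex is low-spin.
Filling d⁶ accordingly: t2g^6 e_g^0.
Orbital CFSE = -2.4Δ₀ = -2.4 × 252 = -605 kJ/mol.
Excess pairs vs high-spin: 3 − 1 = 2; pairing cost = +400 kJ/mol.
Net CFSE = -605 + 400 = -205 kJ/mol.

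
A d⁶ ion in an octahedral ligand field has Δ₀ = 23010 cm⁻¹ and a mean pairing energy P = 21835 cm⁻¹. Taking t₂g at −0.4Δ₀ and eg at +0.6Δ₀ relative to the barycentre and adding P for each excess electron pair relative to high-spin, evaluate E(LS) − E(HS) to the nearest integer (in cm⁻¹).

-2350

High-spin: t₂g⁴ eg², CFSE = -0.4Δ₀ = -9204 cm⁻¹.
Low-spin t₂g⁶ eg⁰ gives -2.4Δ₀ = -55224 cm⁻¹, but forming 2 extra pairs costs 2P = 43670 cm⁻¹, so E(LS) = -55224 + 43670 = -11554 cm⁻¹.
Thus E(LS) − E(HS) = -2350 cm⁻¹.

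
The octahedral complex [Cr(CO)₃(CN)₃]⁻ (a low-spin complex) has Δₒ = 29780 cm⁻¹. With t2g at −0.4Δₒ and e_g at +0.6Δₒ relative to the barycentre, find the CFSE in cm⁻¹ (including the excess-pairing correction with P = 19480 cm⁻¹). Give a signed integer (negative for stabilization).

-28168

Ligand charges: 3×(+0) from CO and 3×(-1) from CN⁻ sum to -3; with overall charge -1, Cr is +2.
Cr²⁺: group 6, so d-count = 6 − 2 = 4.
The d⁴ electrons fill as t2g^4 e_g^0.
Orbital CFSE = 4(-0.4) + 0(0.6) = -1.6Δₒ = -1.6 × 29780 = -47648 cm⁻¹.
Relative to high-spin t2g^3 e_g^1 (0 paired), the low-spin configuration has 1 additional pair, contributing +1 × 19480 = +19480 cm⁻¹.
Net CFSE = -47648 + 19480 = -28168 cm⁻¹.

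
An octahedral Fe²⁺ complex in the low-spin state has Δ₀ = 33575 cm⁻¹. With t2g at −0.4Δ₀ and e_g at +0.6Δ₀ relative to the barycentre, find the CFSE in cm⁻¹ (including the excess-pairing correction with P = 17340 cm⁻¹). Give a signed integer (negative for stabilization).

Fe sits in group 8; removing 2 electrons leaves Fe²⁺ with 8 − 2 = 6 d electrons.
Configuration: t2g^6 e_g^0.
CFSE(orbital) = 6×(-0.4Δ₀) + 0×(0.6Δ₀) = -2.4Δ₀; with Δ₀ = 33575 cm⁻¹ that is -80580 cm⁻¹.
High-spin d⁶ would be t2g^4 e_g^2 with 1 pair; low-spin has 3, so 2 excess pairs cost +2P = +34680 cm⁻¹.
Overall CFSE = -80580 + 34680 = -45900 cm⁻¹.

-45900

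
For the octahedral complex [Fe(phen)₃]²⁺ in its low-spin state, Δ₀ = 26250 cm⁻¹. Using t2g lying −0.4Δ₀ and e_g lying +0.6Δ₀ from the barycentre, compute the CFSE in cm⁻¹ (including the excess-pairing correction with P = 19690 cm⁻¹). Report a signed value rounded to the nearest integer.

phen is neutral, so the +2 overall charge sits on Fe: oxidation state +2.
Group 8 minus oxidation state +2 gives a d⁶ configuration for Fe²⁺.
Electron filling gives t2g^6 e_g^0.
CFSE(orbital) = 6×(-0.4Δ₀) + 0×(0.6Δ₀) = -2.4Δ₀; with Δ₀ = 26250 cm⁻¹ that is -63000 cm⁻¹.
Pairing penalty: 3 pairs vs 1 in the high-spin reference → 2 extra × P = 39380 cm⁻¹.
Net CFSE = -63000 + 39380 = -23620 cm⁻¹.

-23620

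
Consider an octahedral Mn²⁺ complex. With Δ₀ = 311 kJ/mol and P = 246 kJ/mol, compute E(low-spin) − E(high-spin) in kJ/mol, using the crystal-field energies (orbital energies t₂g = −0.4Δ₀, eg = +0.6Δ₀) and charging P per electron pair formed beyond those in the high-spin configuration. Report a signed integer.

Mn²⁺: group 7, so d-count = 7 − 2 = 5.
In the high-spin limit (t₂g³ eg²) the orbital term is 0.0Δ₀ = 0 kJ/mol, with no excess pairing.
For low-spin the configuration is t₂g⁵ eg⁰: orbital energy -2.0 × 311 = -622 kJ/mol, and 2 additional pairs relative to high-spin add 492 kJ/mol, giving -130 kJ/mol.
The difference is -130 − (0) = -130 kJ/mol, so low-spin lies lower.

-130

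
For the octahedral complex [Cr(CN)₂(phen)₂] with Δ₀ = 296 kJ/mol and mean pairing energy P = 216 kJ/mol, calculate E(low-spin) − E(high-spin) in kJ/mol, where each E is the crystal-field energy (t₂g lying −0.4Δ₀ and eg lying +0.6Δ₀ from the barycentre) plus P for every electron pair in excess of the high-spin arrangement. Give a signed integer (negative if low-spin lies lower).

Ligand charges: 2×(-1) from CN⁻ and 2×(+0) from phen sum to -2; with overall charge +0, Cr is +2.
Cr²⁺: group 6, so d-count = 6 − 2 = 4.
High-spin: t₂g³ eg¹, CFSE = -0.6Δ₀ = -178 kJ/mol.
Low-spin: t₂g⁴ eg⁰, orbital CFSE = -1.6Δ₀ = -474 kJ/mol; plus 1 excess pair × P = +216 kJ/mol; total -258 kJ/mol.
The difference is -258 − (-178) = -80 kJ/mol, so low-spin lies lower.

-80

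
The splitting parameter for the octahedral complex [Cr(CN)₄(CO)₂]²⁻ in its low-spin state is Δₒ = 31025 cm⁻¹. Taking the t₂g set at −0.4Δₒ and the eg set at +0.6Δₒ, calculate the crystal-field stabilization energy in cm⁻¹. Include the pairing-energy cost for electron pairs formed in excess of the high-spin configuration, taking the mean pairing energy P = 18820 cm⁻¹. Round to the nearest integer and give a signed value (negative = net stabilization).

-30820

Ligand charges: 4×(-1) from CN⁻ and 2×(+0) from CO sum to -4; with overall charge -2, Cr is +2.
Cr²⁺: group 6, so d-count = 6 − 2 = 4.
The d⁴ electrons fill as t₂g⁴ eg⁰.
Orbital CFSE = 4(-0.4) + 0(0.6) = -1.6Δₒ = -1.6 × 31025 = -49640 cm⁻¹.
Pairing penalty: 1 pair vs 0 in the high-spin reference → 1 extra × P = 18820 cm⁻¹.
Overall CFSE = -49640 + 18820 = -30820 cm⁻¹.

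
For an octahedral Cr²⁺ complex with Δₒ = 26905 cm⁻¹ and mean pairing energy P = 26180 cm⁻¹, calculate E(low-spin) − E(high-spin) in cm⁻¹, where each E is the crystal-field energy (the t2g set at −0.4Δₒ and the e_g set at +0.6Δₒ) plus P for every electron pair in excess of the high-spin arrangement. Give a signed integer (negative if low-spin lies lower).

-725

Cr is in group 6, so Cr²⁺ is d⁴ (6 − 2 = 4).
In the high-spin limit (t2g^3 e_g^1) the orbital term is -0.6Δₒ = -16143 cm⁻¹, with no excess pairing.
Low-spin t2g^4 e_g^0 gives -1.6Δₒ = -43048 cm⁻¹, but forming 1 extra pair costs 1P = 26180 cm⁻¹, so E(LS) = -43048 + 26180 = -16868 cm⁻¹.
The difference is -16868 − (-16143) = -725 cm⁻¹, so low-spin lies lower.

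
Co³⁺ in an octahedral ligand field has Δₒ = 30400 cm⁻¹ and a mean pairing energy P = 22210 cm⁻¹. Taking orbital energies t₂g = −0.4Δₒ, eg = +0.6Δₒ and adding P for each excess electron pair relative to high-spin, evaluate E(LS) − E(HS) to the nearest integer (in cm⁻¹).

Group 9 minus oxidation state +3 gives a d⁶ configuration for Co³⁺.
High-spin d⁶ fills as t₂g⁴ eg² with CFSE 4(−0.4) + 2(+0.6) = -0.4Δₒ = -12160 cm⁻¹.
For low-spin the configuration is t₂g⁶ eg⁰: orbital energy -2.4 × 30400 = -72960 cm⁻¹, and 2 additional pairs relative to high-spin add 44420 cm⁻¹, giving -28540 cm⁻¹.
Thus E(LS) − E(HS) = -16380 cm⁻¹.

-16380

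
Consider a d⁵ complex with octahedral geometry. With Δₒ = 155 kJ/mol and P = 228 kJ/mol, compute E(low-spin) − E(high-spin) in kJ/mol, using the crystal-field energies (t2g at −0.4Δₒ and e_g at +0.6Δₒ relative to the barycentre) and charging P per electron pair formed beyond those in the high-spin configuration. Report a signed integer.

146

In the high-spin limit (t2g^3 e_g^2) the orbital term is 0.0Δₒ = 0 kJ/mol, with no excess pairing.
Low-spin t2g^5 e_g^0 gives -2.0Δₒ = -310 kJ/mol, but forming 2 extra pairs costs 2P = 456 kJ/mol, so E(LS) = -310 + 456 = 146 kJ/mol.
E(LS) − E(HS) = 146 − (0) = 146 kJ/mol.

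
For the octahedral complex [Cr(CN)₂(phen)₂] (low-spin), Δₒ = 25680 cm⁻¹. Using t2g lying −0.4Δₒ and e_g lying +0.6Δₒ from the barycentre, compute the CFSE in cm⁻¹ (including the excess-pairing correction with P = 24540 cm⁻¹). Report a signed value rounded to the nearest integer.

-16548

Ligand charges: 2×(-1) from CN⁻ and 2×(+0) from phen sum to -2; with overall charge +0, Cr is +2.
Group 6 minus oxidation state +2 gives a d⁴ configuration for Cr²⁺.
The d⁴ electrons fill as t2g^4 e_g^0.
CFSE(orbital) = 4×(-0.4Δₒ) + 0×(0.6Δₒ) = -1.6Δₒ; with Δₒ = 25680 cm⁻¹ that is -41088 cm⁻¹.
High-spin d⁴ would be t2g^3 e_g^1 with 0 pairs; low-spin has 1, so 1 excess pair costs +1P = +24540 cm⁻¹.
Combining: -41088 + 24540 = -16548 cm⁻¹.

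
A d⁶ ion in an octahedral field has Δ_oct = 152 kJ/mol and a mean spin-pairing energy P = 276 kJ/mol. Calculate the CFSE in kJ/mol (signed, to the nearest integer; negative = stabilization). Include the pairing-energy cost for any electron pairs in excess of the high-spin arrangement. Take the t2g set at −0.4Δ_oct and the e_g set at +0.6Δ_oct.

With Δ_oct < P the complex is high-spin.
That gives t2g^4 e_g^2.
Orbital CFSE = -0.4Δ_oct = -0.4 × 152 = -61 kJ/mol.
High-spin has no excess pairs, so no pairing correction applies.

-61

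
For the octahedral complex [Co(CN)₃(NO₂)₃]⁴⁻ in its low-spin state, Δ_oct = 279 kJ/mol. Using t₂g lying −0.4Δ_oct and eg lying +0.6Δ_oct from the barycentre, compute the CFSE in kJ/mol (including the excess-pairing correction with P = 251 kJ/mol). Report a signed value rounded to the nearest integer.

Ligand charges: 3×(-1) from CN⁻ and 3×(-1) from NO₂⁻ sum to -6; with overall charge -4, Co is +2.
Co sits in group 9; removing 2 electrons leaves Co²⁺ with 9 − 2 = 7 d electrons.
The d⁷ electrons fill as t₂g⁶ eg¹.
Orbital CFSE = 6(-0.4) + 1(0.6) = -1.8Δ_oct = -1.8 × 279 = -502 kJ/mol.
Relative to high-spin t₂g⁵ eg² (2 paired), the low-spin configuration has 1 additional pair, contributing +1 × 251 = +251 kJ/mol.
Net CFSE = -502 + 251 = -251 kJ/mol.

-251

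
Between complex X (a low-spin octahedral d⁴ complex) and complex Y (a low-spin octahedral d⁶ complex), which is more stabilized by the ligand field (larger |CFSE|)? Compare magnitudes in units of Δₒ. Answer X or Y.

Y

X: t₂g⁴ eg⁰, CFSE = -1.6Δₒ.
Y: t2g^6 e_g^0, CFSE = -2.4Δₒ.
So Y has the larger |CFSE|.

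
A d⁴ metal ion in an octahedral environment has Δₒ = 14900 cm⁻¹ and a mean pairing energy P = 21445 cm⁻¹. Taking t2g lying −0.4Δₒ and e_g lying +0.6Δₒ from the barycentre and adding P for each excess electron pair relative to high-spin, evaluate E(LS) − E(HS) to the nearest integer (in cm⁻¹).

6545

High-spin d⁴ fills as t2g^3 e_g^1 with CFSE 3(−0.4) + 1(+0.6) = -0.6Δₒ = -8940 cm⁻¹.
Low-spin t2g^4 e_g^0 gives -1.6Δₒ = -23840 cm⁻¹, but forming 1 extra pair costs 1P = 21445 cm⁻¹, so E(LS) = -23840 + 21445 = -2395 cm⁻¹.
Thus E(LS) − E(HS) = 6545 cm⁻¹.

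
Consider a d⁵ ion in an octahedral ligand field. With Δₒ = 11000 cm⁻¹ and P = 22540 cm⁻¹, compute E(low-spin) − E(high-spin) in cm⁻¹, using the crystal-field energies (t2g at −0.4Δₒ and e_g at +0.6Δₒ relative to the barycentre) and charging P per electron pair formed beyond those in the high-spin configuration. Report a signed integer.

23080

High-spin d⁵ fills as t2g^3 e_g^2 with CFSE 3(−0.4) + 2(+0.6) = 0.0Δₒ = 0 cm⁻¹.
For low-spin the configuration is t2g^5 e_g^0: orbital energy -2.0 × 11000 = -22000 cm⁻¹, and 2 additional pairs relative to high-spin add 45080 cm⁻¹, giving 23080 cm⁻¹.
Thus E(LS) − E(HS) = 23080 cm⁻¹.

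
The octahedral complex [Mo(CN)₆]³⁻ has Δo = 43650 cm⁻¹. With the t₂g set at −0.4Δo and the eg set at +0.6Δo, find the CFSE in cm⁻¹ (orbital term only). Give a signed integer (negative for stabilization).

-52380

Each CN⁻ contributes -1; 6 × (-1) = -6. With overall charge -3, Mo is in the +3 oxidation state.
Mo³⁺: group 6, so d-count = 6 − 3 = 3.
The d³ electrons fill as t₂g³ eg⁰.
Orbital CFSE = 3(-0.4) + 0(0.6) = -1.2Δo = -1.2 × 43650 = -52380 cm⁻¹.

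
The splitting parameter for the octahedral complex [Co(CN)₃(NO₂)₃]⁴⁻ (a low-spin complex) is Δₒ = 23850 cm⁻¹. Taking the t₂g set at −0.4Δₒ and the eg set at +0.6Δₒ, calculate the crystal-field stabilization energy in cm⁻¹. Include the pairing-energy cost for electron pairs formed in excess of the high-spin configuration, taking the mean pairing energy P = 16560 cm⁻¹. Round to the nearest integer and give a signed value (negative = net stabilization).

Ligand charges: 3×(-1) from CN⁻ and 3×(-1) from NO₂⁻ sum to -6; with overall charge -4, Co is +2.
Co sits in group 9; removing 2 electrons leaves Co²⁺ with 9 − 2 = 7 d electrons.
The d⁷ electrons fill as t₂g⁶ eg¹.
Orbital CFSE = 6(-0.4) + 1(0.6) = -1.8Δₒ = -1.8 × 23850 = -42930 cm⁻¹.
Relative to high-spin t₂g⁵ eg² (2 paired), the low-spin configuration has 1 additional pair, contributing +1 × 16560 = +16560 cm⁻¹.
Net CFSE = -42930 + 16560 = -26370 cm⁻¹.

-26370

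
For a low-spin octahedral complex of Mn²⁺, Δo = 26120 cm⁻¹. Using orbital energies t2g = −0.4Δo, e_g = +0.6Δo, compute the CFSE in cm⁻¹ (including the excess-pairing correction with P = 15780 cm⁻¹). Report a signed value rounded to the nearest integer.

-20680

Mn is in group 7, so Mn²⁺ is d⁵ (7 − 2 = 5).
Configuration: t2g^5 e_g^0.
Orbital CFSE = 5(-0.4) + 0(0.6) = -2.0Δo = -2.0 × 26120 = -52240 cm⁻¹.
High-spin d⁵ would be t2g^3 e_g^2 with 0 pairs; low-spin has 2, so 2 excess pairs cost +2P = +31560 cm⁻¹.
Overall CFSE = -52240 + 31560 = -20680 cm⁻¹.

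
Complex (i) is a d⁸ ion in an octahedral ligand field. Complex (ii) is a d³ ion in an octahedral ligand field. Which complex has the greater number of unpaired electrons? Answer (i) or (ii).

(i): t2g^6 e_g^2 → 2 unpaired.
(ii): t2g^3 e_g^0 → 3 unpaired.
So (ii) has more unpaired electrons.

(ii)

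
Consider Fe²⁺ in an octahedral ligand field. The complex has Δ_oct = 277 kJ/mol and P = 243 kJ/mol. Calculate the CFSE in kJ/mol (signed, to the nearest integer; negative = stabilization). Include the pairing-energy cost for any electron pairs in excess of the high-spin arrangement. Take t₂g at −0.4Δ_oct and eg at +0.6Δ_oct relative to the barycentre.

Group 8 minus oxidation state +2 gives a d⁶ configuration for Fe²⁺.
With Δ_oct > P the complex is low-spin.
Filling d⁶ accordingly: t₂g⁶ eg⁰.
Orbital CFSE = -2.4Δ_oct = -2.4 × 277 = -665 kJ/mol.
Excess pairs vs high-spin: 3 − 1 = 2; pairing cost = +486 kJ/mol.
Net CFSE = -665 + 486 = -179 kJ/mol.

-179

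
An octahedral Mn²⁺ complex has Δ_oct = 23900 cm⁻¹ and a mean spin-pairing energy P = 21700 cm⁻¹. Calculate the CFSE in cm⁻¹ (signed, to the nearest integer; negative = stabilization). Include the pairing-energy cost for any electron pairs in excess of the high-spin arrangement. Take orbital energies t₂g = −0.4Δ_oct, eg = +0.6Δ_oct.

Mn is in group 7, so Mn²⁺ is d⁵ (7 − 2 = 5).
With Δ_oct > P the complex is low-spin.
Configuration: t₂g⁵ eg⁰.
Orbital CFSE = -2.0Δ_oct = -2.0 × 23900 = -47800 cm⁻¹.
Excess pairs vs high-spin: 2 − 0 = 2; pairing cost = +43400 cm⁻¹.
Net CFSE = -47800 + 43400 = -4400 cm⁻¹.

-4400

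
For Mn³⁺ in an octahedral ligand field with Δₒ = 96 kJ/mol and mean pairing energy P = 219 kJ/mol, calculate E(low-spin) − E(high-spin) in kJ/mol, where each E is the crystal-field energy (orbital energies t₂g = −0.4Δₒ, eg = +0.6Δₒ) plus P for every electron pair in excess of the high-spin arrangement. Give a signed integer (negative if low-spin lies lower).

Mn is in group 7, so Mn³⁺ is d⁴ (7 − 3 = 4).
High-spin: t₂g³ eg¹, CFSE = -0.6Δₒ = -58 kJ/mol.
For low-spin the configuration is t₂g⁴ eg⁰: orbital energy -1.6 × 96 = -154 kJ/mol, and 1 additional pair relative to high-spin adds 219 kJ/mol, giving 65 kJ/mol.
The difference is 65 − (-58) = 123 kJ/mol, so high-spin lies lower.

123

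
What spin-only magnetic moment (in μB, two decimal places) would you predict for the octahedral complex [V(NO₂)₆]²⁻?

1.73 μB

Each NO₂⁻ contributes -1; 6 × (-1) = -6. With overall charge -2, V is in the +4 oxidation state.
V sits in group 5; removing 4 electrons leaves V⁴⁺ with 5 − 4 = 1 d electrons.
Configuration: t₂g¹ eg⁰ → 1 unpaired electron.
μ(spin-only) = √[1(1+2)] = √3 ≈ 1.73 μB.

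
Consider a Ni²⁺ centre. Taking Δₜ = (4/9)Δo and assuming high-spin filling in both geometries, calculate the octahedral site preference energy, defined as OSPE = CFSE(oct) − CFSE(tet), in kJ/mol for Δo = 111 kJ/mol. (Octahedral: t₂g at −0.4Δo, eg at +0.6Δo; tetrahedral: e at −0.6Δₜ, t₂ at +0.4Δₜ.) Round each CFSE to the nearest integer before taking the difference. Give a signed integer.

Ni²⁺: group 10, so d-count = 10 − 2 = 8.
In an octahedral site d⁸ (HS) is t2g^6 e_g^2, giving CFSE(oct) = -1.2Δo = -133 kJ/mol.
Tetrahedral e^4 t2^4 gives -0.8Δₜ = -0.8 × (4/9) × 111 = -39 kJ/mol.
Subtracting, OSPE = -133 − (-39) = -94 kJ/mol.

-94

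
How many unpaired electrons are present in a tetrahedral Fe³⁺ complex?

5

Fe is in group 8, so Fe³⁺ is d⁵ (8 − 3 = 5).
Tetrahedral splitting is small, so the complex is high-spin.
Configuration: e² t₂³, giving 5 unpaired electrons.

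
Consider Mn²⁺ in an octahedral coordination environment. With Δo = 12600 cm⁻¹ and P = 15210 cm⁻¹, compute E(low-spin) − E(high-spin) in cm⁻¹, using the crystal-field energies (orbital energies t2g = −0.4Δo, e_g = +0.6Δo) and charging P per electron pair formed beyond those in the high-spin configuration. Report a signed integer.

5220

Group 7 minus oxidation state +2 gives a d⁵ configuration for Mn²⁺.
High-spin: t2g^3 e_g^2, CFSE = 0.0Δo = 0 cm⁻¹.
For low-spin the configuration is t2g^5 e_g^0: orbital energy -2.0 × 12600 = -25200 cm⁻¹, and 2 additional pairs relative to high-spin add 30420 cm⁻¹, giving 5220 cm⁻¹.
E(LS) − E(HS) = 5220 − (0) = 5220 cm⁻¹.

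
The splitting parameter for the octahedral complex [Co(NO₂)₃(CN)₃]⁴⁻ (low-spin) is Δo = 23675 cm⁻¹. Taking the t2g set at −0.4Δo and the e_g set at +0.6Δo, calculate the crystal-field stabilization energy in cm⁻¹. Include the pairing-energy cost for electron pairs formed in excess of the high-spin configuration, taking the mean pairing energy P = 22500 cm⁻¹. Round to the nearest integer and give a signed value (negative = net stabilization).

Ligand charges: 3×(-1) from NO₂⁻ and 3×(-1) from CN⁻ sum to -6; with overall charge -4, Co is +2.
Group 9 minus oxidation state +2 gives a d⁷ configuration for Co²⁺.
The d⁷ electrons fill as t2g^6 e_g^1.
CFSE(orbital) = 6×(-0.4Δo) + 1×(0.6Δo) = -1.8Δo; with Δo = 23675 cm⁻¹ that is -42615 cm⁻¹.
Pairing penalty: 3 pairs vs 2 in the high-spin reference → 1 extra × P = 22500 cm⁻¹.
Net CFSE = -42615 + 22500 = -20115 cm⁻¹.

-20115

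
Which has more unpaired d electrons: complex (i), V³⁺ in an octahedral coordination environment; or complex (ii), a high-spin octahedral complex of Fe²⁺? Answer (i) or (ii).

(ii)

(i): V sits in group 5; removing 3 electrons leaves V³⁺ with 5 − 3 = 2 d electrons; t₂g² eg⁰ → 2 unpaired.
(ii): Group 8 minus oxidation state +2 gives a d⁶ configuration for Fe²⁺; t₂g⁴ eg² → 4 unpaired.
So (ii) has more unpaired electrons.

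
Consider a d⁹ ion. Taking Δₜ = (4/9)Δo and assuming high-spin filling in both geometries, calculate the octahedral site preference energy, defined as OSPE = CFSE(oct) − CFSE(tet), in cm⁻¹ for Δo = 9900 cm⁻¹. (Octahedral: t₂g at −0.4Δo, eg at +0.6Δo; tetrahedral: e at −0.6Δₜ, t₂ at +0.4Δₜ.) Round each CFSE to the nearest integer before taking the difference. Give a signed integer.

-4180

Octahedral (high-spin): t2g^6 e_g^3, CFSE = 6(−0.4) + 3(+0.6) = -0.6Δo = -0.6 × 9900 = -5940 cm⁻¹.
In a tetrahedral site the filling is e^4 t2^5: CFSE(tet) = -0.4Δₜ = -0.4 × (4/9)(9900) = -1760 cm⁻¹.
OSPE = -5940 − (-1760) = -4180 cm⁻¹.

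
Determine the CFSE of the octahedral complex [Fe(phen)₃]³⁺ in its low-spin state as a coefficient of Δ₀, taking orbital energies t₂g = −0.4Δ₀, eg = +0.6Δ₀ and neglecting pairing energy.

phen is neutral, so the +3 overall charge sits on Fe: oxidation state +3.
Fe³⁺: group 8, so d-count = 8 − 3 = 5.
Configuration: t₂g⁵ eg⁰.
CFSE = 5(-0.4Δ₀) + 0(0.6Δ₀) = -2.0Δ₀ + 0.0Δ₀ = -2.0Δ₀.

-2.0 Δ₀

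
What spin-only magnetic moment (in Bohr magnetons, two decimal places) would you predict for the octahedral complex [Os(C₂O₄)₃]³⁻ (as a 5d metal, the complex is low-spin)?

Each C₂O₄²⁻ contributes -2; 3 × (-2) = -6. With overall charge -3, Os is in the +3 oxidation state.
Os³⁺: group 8, so d-count = 8 − 3 = 5.
Configuration: t₂g⁵ eg⁰ → 1 unpaired electron.
μ(spin-only) = √[1(1+2)] = √3 ≈ 1.73 Bohr magnetons.

1.73 Bohr magnetons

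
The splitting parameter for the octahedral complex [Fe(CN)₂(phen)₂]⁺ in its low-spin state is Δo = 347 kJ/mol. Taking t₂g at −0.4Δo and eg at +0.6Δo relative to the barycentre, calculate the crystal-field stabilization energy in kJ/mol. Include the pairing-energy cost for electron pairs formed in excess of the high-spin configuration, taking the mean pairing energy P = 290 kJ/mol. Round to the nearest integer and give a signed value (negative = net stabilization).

Ligand charges: 2×(-1) from CN⁻ and 2×(+0) from phen sum to -2; with overall charge +1, Fe is +3.
Group 8 minus oxidation state +3 gives a d⁵ configuration for Fe³⁺.
The d⁵ electrons fill as t₂g⁵ eg⁰.
CFSE(orbital) = 5×(-0.4Δo) + 0×(0.6Δo) = -2.0Δo; with Δo = 347 kJ/mol that is -694 kJ/mol.
Relative to high-spin t₂g³ eg² (0 paired), the low-spin configuration has 2 additional pairs, contributing +2 × 290 = +580 kJ/mol.
Overall CFSE = -694 + 580 = -114 kJ/mol.

-114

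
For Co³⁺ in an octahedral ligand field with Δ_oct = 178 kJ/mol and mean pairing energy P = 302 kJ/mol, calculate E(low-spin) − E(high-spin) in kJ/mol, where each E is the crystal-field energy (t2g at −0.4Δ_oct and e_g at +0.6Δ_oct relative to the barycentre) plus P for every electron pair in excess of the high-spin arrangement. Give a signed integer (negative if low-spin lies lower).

Co sits in group 9; removing 3 electrons leaves Co³⁺ with 9 − 3 = 6 d electrons.
In the high-spin limit (t2g^4 e_g^2) the orbital term is -0.4Δ_oct = -71 kJ/mol, with no excess pairing.
For low-spin the configuration is t2g^6 e_g^0: orbital energy -2.4 × 178 = -427 kJ/mol, and 2 additional pairs relative to high-spin add 604 kJ/mol, giving 177 kJ/mol.
E(LS) − E(HS) = 177 − (-71) = 248 kJ/mol.

248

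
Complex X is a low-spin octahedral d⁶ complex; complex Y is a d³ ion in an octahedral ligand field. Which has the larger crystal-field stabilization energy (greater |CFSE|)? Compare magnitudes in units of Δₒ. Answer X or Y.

X

X: t₂g⁶ eg⁰, CFSE = -2.4Δₒ.
Y: For octahedral d³ the high- and low-spin configurations coincide; t2g^3 e_g^0, CFSE = -1.2Δₒ.
So X has the larger |CFSE|.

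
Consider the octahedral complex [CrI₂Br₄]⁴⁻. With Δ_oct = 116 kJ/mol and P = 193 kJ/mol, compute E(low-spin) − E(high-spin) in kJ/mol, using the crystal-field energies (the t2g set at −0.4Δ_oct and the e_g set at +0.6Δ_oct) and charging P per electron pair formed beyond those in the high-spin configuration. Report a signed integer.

77

Ligand charges: 2×(-1) from I⁻ and 4×(-1) from Br⁻ sum to -6; with overall charge -4, Cr is +2.
Cr sits in group 6; removing 2 electrons leaves Cr²⁺ with 6 − 2 = 4 d electrons.
In the high-spin limit (t2g^3 e_g^1) the orbital term is -0.6Δ_oct = -70 kJ/mol, with no excess pairing.
For low-spin the configuration is t2g^4 e_g^0: orbital energy -1.6 × 116 = -186 kJ/mol, and 1 additional pair relative to high-spin adds 193 kJ/mol, giving 7 kJ/mol.
E(LS) − E(HS) = 7 − (-70) = 77 kJ/mol.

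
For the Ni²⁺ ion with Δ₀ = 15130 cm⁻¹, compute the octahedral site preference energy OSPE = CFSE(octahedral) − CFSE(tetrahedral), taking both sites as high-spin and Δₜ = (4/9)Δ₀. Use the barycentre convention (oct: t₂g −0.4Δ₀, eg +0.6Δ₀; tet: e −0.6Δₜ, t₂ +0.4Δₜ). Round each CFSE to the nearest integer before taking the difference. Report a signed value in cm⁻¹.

Ni sits in group 10; removing 2 electrons leaves Ni²⁺ with 10 − 2 = 8 d electrons.
Octahedral high-spin t₂g⁶ eg²: CFSE = -1.2 × 15130 = -18156 cm⁻¹.
Tetrahedral e⁴ t₂⁴ gives -0.8Δₜ = -0.8 × (4/9) × 15130 = -5380 cm⁻¹.
Subtracting, OSPE = -18156 − (-5380) = -12776 cm⁻¹.

-12776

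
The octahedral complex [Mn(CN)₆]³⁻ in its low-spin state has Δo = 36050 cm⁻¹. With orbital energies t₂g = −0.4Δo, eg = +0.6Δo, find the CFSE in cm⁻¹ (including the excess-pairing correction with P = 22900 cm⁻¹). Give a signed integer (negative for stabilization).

-34780

Each CN⁻ contributes -1; 6 × (-1) = -6. With overall charge -3, Mn is in the +3 oxidation state.
Group 7 minus oxidation state +3 gives a d⁴ configuration for Mn³⁺.
The d⁴ electrons fill as t₂g⁴ eg⁰.
Orbital CFSE = 4(-0.4) + 0(0.6) = -1.6Δo = -1.6 × 36050 = -57680 cm⁻¹.
High-spin d⁴ would be t₂g³ eg¹ with 0 pairs; low-spin has 1, so 1 excess pair costs +1P = +22900 cm⁻¹.
Overall CFSE = -57680 + 22900 = -34780 cm⁻¹.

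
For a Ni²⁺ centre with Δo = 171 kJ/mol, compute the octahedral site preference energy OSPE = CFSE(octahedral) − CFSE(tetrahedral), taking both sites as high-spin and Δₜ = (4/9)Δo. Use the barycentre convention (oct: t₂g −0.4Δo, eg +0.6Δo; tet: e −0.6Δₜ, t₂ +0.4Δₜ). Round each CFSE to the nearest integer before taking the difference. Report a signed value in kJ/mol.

Ni is in group 10, so Ni²⁺ is d⁸ (10 − 2 = 8).
Octahedral high-spin t2g^6 e_g^2: CFSE = -1.2 × 171 = -205 kJ/mol.
In a tetrahedral site the filling is e^4 t2^4: CFSE(tet) = -0.8Δₜ = -0.8 × (4/9)(171) = -61 kJ/mol.
Subtracting, OSPE = -205 − (-61) = -144 kJ/mol.

-144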